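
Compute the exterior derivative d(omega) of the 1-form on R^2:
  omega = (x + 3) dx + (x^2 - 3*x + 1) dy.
d(omega) = (2*x - 3) dx ∧ dy

For a 1-form omega = sum_i f_i dx_i, the exterior derivative is
  d(omega) = sum_{i < j} (∂f_j/∂x_i - ∂f_i/∂x_j) dx_i ∧ dx_j.
  coefficient of dx ∧ dy: ∂f_2/∂x - ∂f_1/∂y = ∂(x^2 - 3*x + 1)/∂x - ∂(x + 3)/∂y = 2*x - 3
Assembling: d(omega) = (2*x - 3) dx ∧ dy.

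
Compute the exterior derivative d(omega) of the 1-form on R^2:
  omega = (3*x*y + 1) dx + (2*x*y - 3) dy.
d(omega) = (-3*x + 2*y) dx ∧ dy

For a 1-form omega = sum_i f_i dx_i, the exterior derivative is
  d(omega) = sum_{i < j} (∂f_j/∂x_i - ∂f_i/∂x_j) dx_i ∧ dx_j.
  coefficient of dx ∧ dy: ∂f_2/∂x - ∂f_1/∂y = ∂(2*x*y - 3)/∂x - ∂(3*x*y + 1)/∂y = -3*x + 2*y
Assembling: d(omega) = (-3*x + 2*y) dx ∧ dy.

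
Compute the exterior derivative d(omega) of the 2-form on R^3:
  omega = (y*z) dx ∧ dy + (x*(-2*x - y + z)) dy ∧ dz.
d(omega) = (-4*x + z) dx ∧ dy ∧ dz

For a 2-form omega = sum_{i<j} g_{ij} dx_i ∧ dx_j, the exterior derivative is
  d(omega) = sum_{i<j} d(g_{ij}) ∧ dx_i ∧ dx_j = sum_{i<j, k} (∂g_{ij}/∂x_k) dx_k ∧ dx_i ∧ dx_j.
Expand each term, using dx_k ∧ dx_i ∧ dx_j = sgn(permutation) dx_{(a)} ∧ dx_{(b)} ∧ dx_{(c)} with (a < b < c) sorted:
  d(y*z) includes (∂/∂z)(y*z) dz = (y) dz, which multiplied by dx ∧ dy gives (y) dx ∧ dy ∧ dz
  d(x*(-2*x - y + z)) includes (∂/∂x)(x*(-2*x - y + z)) dx = (-4*x - y + z) dx, which multiplied by dy ∧ dz gives (-4*x - y + z) dx ∧ dy ∧ dz
Collecting like 3-forms: d(omega) = (-4*x + z) dx ∧ dy ∧ dz.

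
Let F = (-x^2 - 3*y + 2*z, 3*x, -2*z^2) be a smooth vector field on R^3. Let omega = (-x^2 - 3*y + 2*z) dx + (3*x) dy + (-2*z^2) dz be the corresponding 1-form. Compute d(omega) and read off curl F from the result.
d(omega) = (0) dy ∧ dz + (2) dz ∧ dx + (6) dx ∧ dy; curl F = (0, 2, 6)

d omega = sum_{i<j} (∂f_j/∂x_i - ∂f_i/∂x_j) dx_i ∧ dx_j. Under the identification (dy ∧ dz, dz ∧ dx, dx ∧ dy) ↔ (e_x, e_y, e_z), the coefficients are exactly the components of curl F. Compute:
  ∂R/∂y - ∂Q/∂z = (0) - (0) = 0
  ∂P/∂z - ∂R/∂x = (2) - (0) = 2
  ∂Q/∂x - ∂P/∂y = (3) - (-3) = 6.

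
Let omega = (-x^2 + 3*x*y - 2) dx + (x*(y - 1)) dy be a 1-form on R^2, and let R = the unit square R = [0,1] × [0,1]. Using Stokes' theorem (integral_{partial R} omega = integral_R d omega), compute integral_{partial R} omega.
integral_(partial R) omega = -2

Stokes: integral_partial_R omega = integral_R d omega with d omega = (∂Q/∂x - ∂P/∂y) dx ∧ dy.
  ∂Q/∂x = y - 1
  ∂P/∂y = 3*x
  integrand = ∂Q/∂x - ∂P/∂y = -3*x + y - 1.
Integrating over R: integral_0^1 integral_0^1 (-3*x + y - 1) dx dy = -2.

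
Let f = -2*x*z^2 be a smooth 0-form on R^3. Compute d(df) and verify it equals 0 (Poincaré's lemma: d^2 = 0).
d(df) = 0

Step 1: df = sum_i (∂f/∂x_i) dx_i = (-2*z^2) dx + (0) dy + (-4*x*z) dz.
Step 2: Apply d again. Using the 1-form formula, the coefficient of dx ∧ dy in d(df) is ∂^2 f/∂x ∂y - ∂^2 f/∂y ∂x = (0) - (0) = 0 (equality of mixed partials for smooth f).
Similarly for dx ∧ dz and dy ∧ dz — all coefficients vanish. So d(df) = 0.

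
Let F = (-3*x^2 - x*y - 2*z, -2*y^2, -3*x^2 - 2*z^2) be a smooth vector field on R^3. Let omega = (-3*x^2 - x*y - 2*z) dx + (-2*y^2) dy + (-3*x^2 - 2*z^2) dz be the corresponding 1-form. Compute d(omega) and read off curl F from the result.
d(omega) = (0) dy ∧ dz + (6*x - 2) dz ∧ dx + (x) dx ∧ dy; curl F = (0, 6*x - 2, x)

d omega = sum_{i<j} (∂f_j/∂x_i - ∂f_i/∂x_j) dx_i ∧ dx_j. Under the identification (dy ∧ dz, dz ∧ dx, dx ∧ dy) ↔ (e_x, e_y, e_z), the coefficients are exactly the components of curl F. Compute:
  ∂R/∂y - ∂Q/∂z = (0) - (0) = 0
  ∂P/∂z - ∂R/∂x = (-2) - (-6*x) = 6*x - 2
  ∂Q/∂x - ∂P/∂y = (0) - (-x) = x.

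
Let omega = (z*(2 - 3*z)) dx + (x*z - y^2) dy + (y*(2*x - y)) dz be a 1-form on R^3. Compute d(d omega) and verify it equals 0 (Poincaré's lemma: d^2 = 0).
d(d omega) = 0

Step 1: d omega = sum_{i<j} (∂f_j/∂x_i - ∂f_i/∂x_j) dx_i ∧ dx_j:
  coeff of dx ∧ dy: z
  coeff of dx ∧ dz: 2*y + 6*z - 2
  coeff of dy ∧ dz: x - 2*y
Step 2: Apply d again to each 2-form coefficient. The only possible 3-form in R^3 is dx ∧ dy ∧ dz, with coefficient
  ∂(coeff of dy∧dz)/∂x - ∂(coeff of dx∧dz)/∂y + ∂(coeff of dx∧dy)/∂z
  = ∂/∂x (x - 2*y) - ∂/∂y (2*y + 6*z - 2) + ∂/∂z (z).
Each of these terms simplifies to sums of mixed partials that cancel in pairs. The result is 0 (by equality of mixed partials for smooth functions — Schwarz / Clairaut).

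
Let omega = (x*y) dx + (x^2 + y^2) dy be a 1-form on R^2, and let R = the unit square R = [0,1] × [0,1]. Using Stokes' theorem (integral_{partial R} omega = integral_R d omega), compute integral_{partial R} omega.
integral_(partial R) omega = 1/2

Stokes: integral_partial_R omega = integral_R d omega with d omega = (∂Q/∂x - ∂P/∂y) dx ∧ dy.
  ∂Q/∂x = 2*x
  ∂P/∂y = x
  integrand = ∂Q/∂x - ∂P/∂y = x.
Integrating over R: integral_0^1 integral_0^1 (x) dx dy = 1/2.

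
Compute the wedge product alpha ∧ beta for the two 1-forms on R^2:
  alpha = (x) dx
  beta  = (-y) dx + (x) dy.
alpha ∧ beta = (x^2) dx ∧ dy

Distribute the wedge, using dx_i ∧ dx_j = -dx_j ∧ dx_i and dx_i ∧ dx_i = 0. For each pair (i, j) with i < j, the coefficient of dx_i ∧ dx_j in alpha ∧ beta is (alpha_i * beta_j - alpha_j * beta_i). Collecting: alpha ∧ beta = (x^2) dx ∧ dy.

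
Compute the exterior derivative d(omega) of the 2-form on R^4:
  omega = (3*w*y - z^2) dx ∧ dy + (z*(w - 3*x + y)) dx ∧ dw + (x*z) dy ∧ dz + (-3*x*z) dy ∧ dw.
d(omega) = (-z) dx ∧ dy ∧ dz + (3*y - 4*z) dx ∧ dy ∧ dw + (-w + 3*x - y) dx ∧ dz ∧ dw + (3*x) dy ∧ dz ∧ dw

For a 2-form omega = sum_{i<j} g_{ij} dx_i ∧ dx_j, the exterior derivative is
  d(omega) = sum_{i<j} d(g_{ij}) ∧ dx_i ∧ dx_j = sum_{i<j, k} (∂g_{ij}/∂x_k) dx_k ∧ dx_i ∧ dx_j.
Expand each term, using dx_k ∧ dx_i ∧ dx_j = sgn(permutation) dx_{(a)} ∧ dx_{(b)} ∧ dx_{(c)} with (a < b < c) sorted:
  d(3*w*y - z^2) includes (∂/∂z)(3*w*y - z^2) dz = (-2*z) dz, which multiplied by dx ∧ dy gives (-2*z) dx ∧ dy ∧ dz
  d(3*w*y - z^2) includes (∂/∂w)(3*w*y - z^2) dw = (3*y) dw, which multiplied by dx ∧ dy gives (3*y) dx ∧ dy ∧ dw
  d(z*(w - 3*x + y)) includes (∂/∂y)(z*(w - 3*x + y)) dy = (z) dy, which multiplied by dx ∧ dw gives (-z) dx ∧ dy ∧ dw
  d(z*(w - 3*x + y)) includes (∂/∂z)(z*(w - 3*x + y)) dz = (w - 3*x + y) dz, which multiplied by dx ∧ dw gives (-w + 3*x - y) dx ∧ dz ∧ dw
  d(x*z) includes (∂/∂x)(x*z) dx = (z) dx, which multiplied by dy ∧ dz gives (z) dx ∧ dy ∧ dz
  d(-3*x*z) includes (∂/∂x)(-3*x*z) dx = (-3*z) dx, which multiplied by dy ∧ dw gives (-3*z) dx ∧ dy ∧ dw
  d(-3*x*z) includes (∂/∂z)(-3*x*z) dz = (-3*x) dz, which multiplied by dy ∧ dw gives (3*x) dy ∧ dz ∧ dw
Collecting like 3-forms: d(omega) = (-z) dx ∧ dy ∧ dz + (3*y - 4*z) dx ∧ dy ∧ dw + (-w + 3*x - y) dx ∧ dz ∧ dw + (3*x) dy ∧ dz ∧ dw.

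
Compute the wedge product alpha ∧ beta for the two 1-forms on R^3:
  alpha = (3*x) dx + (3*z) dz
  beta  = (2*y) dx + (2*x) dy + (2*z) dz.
alpha ∧ beta = (6*x^2) dx ∧ dy + (6*z*(x - y)) dx ∧ dz + (-6*x*z) dy ∧ dz

Distribute the wedge, using dx_i ∧ dx_j = -dx_j ∧ dx_i and dx_i ∧ dx_i = 0. For each pair (i, j) with i < j, the coefficient of dx_i ∧ dx_j in alpha ∧ beta is (alpha_i * beta_j - alpha_j * beta_i). Collecting: alpha ∧ beta = (6*x^2) dx ∧ dy + (6*z*(x - y)) dx ∧ dz + (-6*x*z) dy ∧ dz.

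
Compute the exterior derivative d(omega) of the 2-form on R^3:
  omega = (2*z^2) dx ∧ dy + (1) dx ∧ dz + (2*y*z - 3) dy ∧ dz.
d(omega) = (4*z) dx ∧ dy ∧ dz

For a 2-form omega = sum_{i<j} g_{ij} dx_i ∧ dx_j, the exterior derivative is
  d(omega) = sum_{i<j} d(g_{ij}) ∧ dx_i ∧ dx_j = sum_{i<j, k} (∂g_{ij}/∂x_k) dx_k ∧ dx_i ∧ dx_j.
Expand each term, using dx_k ∧ dx_i ∧ dx_j = sgn(permutation) dx_{(a)} ∧ dx_{(b)} ∧ dx_{(c)} with (a < b < c) sorted:
  d(2*z^2) includes (∂/∂z)(2*z^2) dz = (4*z) dz, which multiplied by dx ∧ dy gives (4*z) dx ∧ dy ∧ dz
Collecting like 3-forms: d(omega) = (4*z) dx ∧ dy ∧ dz.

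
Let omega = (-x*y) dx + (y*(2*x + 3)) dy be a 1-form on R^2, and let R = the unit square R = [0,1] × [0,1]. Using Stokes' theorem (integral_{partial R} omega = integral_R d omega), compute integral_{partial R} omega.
integral_(partial R) omega = 3/2

Stokes: integral_partial_R omega = integral_R d omega with d omega = (∂Q/∂x - ∂P/∂y) dx ∧ dy.
  ∂Q/∂x = 2*y
  ∂P/∂y = -x
  integrand = ∂Q/∂x - ∂P/∂y = x + 2*y.
Integrating over R: integral_0^1 integral_0^1 (x + 2*y) dx dy = 3/2.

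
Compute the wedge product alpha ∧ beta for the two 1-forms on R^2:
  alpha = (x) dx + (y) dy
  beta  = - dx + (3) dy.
alpha ∧ beta = (3*x + y) dx ∧ dy

Distribute the wedge, using dx_i ∧ dx_j = -dx_j ∧ dx_i and dx_i ∧ dx_i = 0. For each pair (i, j) with i < j, the coefficient of dx_i ∧ dx_j in alpha ∧ beta is (alpha_i * beta_j - alpha_j * beta_i). Collecting: alpha ∧ beta = (3*x + y) dx ∧ dy.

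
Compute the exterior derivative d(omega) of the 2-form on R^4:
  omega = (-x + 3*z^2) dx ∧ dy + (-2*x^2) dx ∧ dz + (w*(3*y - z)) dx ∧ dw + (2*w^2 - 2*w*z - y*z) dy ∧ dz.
d(omega) = (6*z) dx ∧ dy ∧ dz + (-3*w) dx ∧ dy ∧ dw + (w) dx ∧ dz ∧ dw + (4*w - 2*z) dy ∧ dz ∧ dw

For a 2-form omega = sum_{i<j} g_{ij} dx_i ∧ dx_j, the exterior derivative is
  d(omega) = sum_{i<j} d(g_{ij}) ∧ dx_i ∧ dx_j = sum_{i<j, k} (∂g_{ij}/∂x_k) dx_k ∧ dx_i ∧ dx_j.
Expand each term, using dx_k ∧ dx_i ∧ dx_j = sgn(permutation) dx_{(a)} ∧ dx_{(b)} ∧ dx_{(c)} with (a < b < c) sorted:
  d(-x + 3*z^2) includes (∂/∂z)(-x + 3*z^2) dz = (6*z) dz, which multiplied by dx ∧ dy gives (6*z) dx ∧ dy ∧ dz
  d(w*(3*y - z)) includes (∂/∂y)(w*(3*y - z)) dy = (3*w) dy, which multiplied by dx ∧ dw gives (-3*w) dx ∧ dy ∧ dw
  d(w*(3*y - z)) includes (∂/∂z)(w*(3*y - z)) dz = (-w) dz, which multiplied by dx ∧ dw gives (w) dx ∧ dz ∧ dw
  d(2*w^2 - 2*w*z - y*z) includes (∂/∂w)(2*w^2 - 2*w*z - y*z) dw = (4*w - 2*z) dw, which multiplied by dy ∧ dz gives (4*w - 2*z) dy ∧ dz ∧ dw
Collecting like 3-forms: d(omega) = (6*z) dx ∧ dy ∧ dz + (-3*w) dx ∧ dy ∧ dw + (w) dx ∧ dz ∧ dw + (4*w - 2*z) dy ∧ dz ∧ dw.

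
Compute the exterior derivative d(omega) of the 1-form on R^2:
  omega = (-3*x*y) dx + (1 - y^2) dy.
d(omega) = (3*x) dx ∧ dy

For a 1-form omega = sum_i f_i dx_i, the exterior derivative is
  d(omega) = sum_{i < j} (∂f_j/∂x_i - ∂f_i/∂x_j) dx_i ∧ dx_j.
  coefficient of dx ∧ dy: ∂f_2/∂x - ∂f_1/∂y = ∂(1 - y^2)/∂x - ∂(-3*x*y)/∂y = 3*x
Assembling: d(omega) = (3*x) dx ∧ dy.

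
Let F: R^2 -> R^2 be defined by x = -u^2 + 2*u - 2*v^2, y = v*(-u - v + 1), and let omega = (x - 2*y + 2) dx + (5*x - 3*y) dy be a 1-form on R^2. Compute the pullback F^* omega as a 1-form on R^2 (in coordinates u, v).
F^* omega = (2*u^3 + u^2*v - 6*u^2 - 3*u*v^2 - 2*u*v + 7*v^3 + 3*v^2 - 4*v + 4) du + (5*u^3 + 11*u^2*v - 15*u^2 - 7*u*v^2 - 22*u*v + 10*u + 14*v^3 + 7*v^2 - 11*v) dv

Using F^*(f dg) = (f ∘ F) d(g ∘ F), substitute each coordinate x_i by F_i(u, v) in f_i, and replace dx_i by d F_i = (∂F_i/∂u) du + (∂F_i/∂v) dv.
  For the x component: f_1(F) = -u^2 + 2*u*v + 2*u - 2*v + 2; d F_1 = (2 - 2*u) du + (-4*v) dv
  For the y component: f_2(F) = -5*u^2 + 3*u*v + 10*u - 7*v^2 - 3*v; d F_2 = (-v) du + (-u - 2*v + 1) dv
Combining and collecting du, dv coefficients:
  coeff of du: 2*u^3 + u^2*v - 6*u^2 - 3*u*v^2 - 2*u*v + 7*v^3 + 3*v^2 - 4*v + 4
  coeff of dv: 5*u^3 + 11*u^2*v - 15*u^2 - 7*u*v^2 - 22*u*v + 10*u + 14*v^3 + 7*v^2 - 11*v
F^* omega = (2*u^3 + u^2*v - 6*u^2 - 3*u*v^2 - 2*u*v + 7*v^3 + 3*v^2 - 4*v + 4) du + (5*u^3 + 11*u^2*v - 15*u^2 - 7*u*v^2 - 22*u*v + 10*u + 14*v^3 + 7*v^2 - 11*v) dv.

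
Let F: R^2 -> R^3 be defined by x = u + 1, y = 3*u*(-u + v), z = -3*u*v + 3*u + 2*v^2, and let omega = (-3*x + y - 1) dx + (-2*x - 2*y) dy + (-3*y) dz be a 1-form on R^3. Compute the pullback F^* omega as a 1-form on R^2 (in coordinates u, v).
F^* omega = (-36*u^3 + 27*u^2*v + 36*u^2 + 9*u*v^2 - 30*u*v + 9*u - 6*v - 4) du + (3*u*(-3*u^2 + 15*u*v - 2*u - 12*v^2 - 2)) dv

Using F^*(f dg) = (f ∘ F) d(g ∘ F), substitute each coordinate x_i by F_i(u, v) in f_i, and replace dx_i by d F_i = (∂F_i/∂u) du + (∂F_i/∂v) dv.
  For the x component: f_1(F) = -3*u^2 + 3*u*v - 3*u - 4; d F_1 = (1) du + (0) dv
  For the y component: f_2(F) = 6*u^2 - 6*u*v - 2*u - 2; d F_2 = (-6*u + 3*v) du + (3*u) dv
  For the z component: f_3(F) = 9*u*(u - v); d F_3 = (3 - 3*v) du + (-3*u + 4*v) dv
Combining and collecting du, dv coefficients:
  coeff of du: -36*u^3 + 27*u^2*v + 36*u^2 + 9*u*v^2 - 30*u*v + 9*u - 6*v - 4
  coeff of dv: 3*u*(-3*u^2 + 15*u*v - 2*u - 12*v^2 - 2)
F^* omega = (-36*u^3 + 27*u^2*v + 36*u^2 + 9*u*v^2 - 30*u*v + 9*u - 6*v - 4) du + (3*u*(-3*u^2 + 15*u*v - 2*u - 12*v^2 - 2)) dv.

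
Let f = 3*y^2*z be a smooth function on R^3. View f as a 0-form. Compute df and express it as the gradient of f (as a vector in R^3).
df = (0) dx + (6*y*z) dy + (3*y^2) dz; grad f = (0, 6*y*z, 3*y^2)

For a 0-form f, d f = (∂f/∂x) dx + (∂f/∂y) dy + (∂f/∂z) dz. The components of the vector representation are exactly the entries of grad f in Cartesian coordinates:
  ∂f/∂x = 0
  ∂f/∂y = 6*y*z
  ∂f/∂z = 3*y^2.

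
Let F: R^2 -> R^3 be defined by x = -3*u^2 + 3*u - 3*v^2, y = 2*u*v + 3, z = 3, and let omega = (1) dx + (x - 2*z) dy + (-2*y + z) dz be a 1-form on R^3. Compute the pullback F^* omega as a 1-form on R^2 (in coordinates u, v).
F^* omega = (-6*u^2*v + 6*u*v - 6*u - 6*v^3 - 12*v + 3) du + (-6*u^3 + 6*u^2 - 6*u*v^2 - 12*u - 6*v) dv

Using F^*(f dg) = (f ∘ F) d(g ∘ F), substitute each coordinate x_i by F_i(u, v) in f_i, and replace dx_i by d F_i = (∂F_i/∂u) du + (∂F_i/∂v) dv.
  For the x component: f_1(F) = 1; d F_1 = (3 - 6*u) du + (-6*v) dv
  For the y component: f_2(F) = -3*u^2 + 3*u - 3*v^2 - 6; d F_2 = (2*v) du + (2*u) dv
  For the z component: f_3(F) = -4*u*v - 3; d F_3 = (0) du + (0) dv
Combining and collecting du, dv coefficients:
  coeff of du: -6*u^2*v + 6*u*v - 6*u - 6*v^3 - 12*v + 3
  coeff of dv: -6*u^3 + 6*u^2 - 6*u*v^2 - 12*u - 6*v
F^* omega = (-6*u^2*v + 6*u*v - 6*u - 6*v^3 - 12*v + 3) du + (-6*u^3 + 6*u^2 - 6*u*v^2 - 12*u - 6*v) dv.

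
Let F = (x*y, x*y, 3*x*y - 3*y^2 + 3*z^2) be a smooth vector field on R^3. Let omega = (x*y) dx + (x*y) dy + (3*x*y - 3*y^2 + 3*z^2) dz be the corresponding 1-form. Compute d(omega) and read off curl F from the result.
d(omega) = (3*x - 6*y) dy ∧ dz + (-3*y) dz ∧ dx + (-x + y) dx ∧ dy; curl F = (3*x - 6*y, -3*y, -x + y)

d omega = sum_{i<j} (∂f_j/∂x_i - ∂f_i/∂x_j) dx_i ∧ dx_j. Under the identification (dy ∧ dz, dz ∧ dx, dx ∧ dy) ↔ (e_x, e_y, e_z), the coefficients are exactly the components of curl F. Compute:
  ∂R/∂y - ∂Q/∂z = (3*x - 6*y) - (0) = 3*x - 6*y
  ∂P/∂z - ∂R/∂x = (0) - (3*y) = -3*y
  ∂Q/∂x - ∂P/∂y = (y) - (x) = -x + y.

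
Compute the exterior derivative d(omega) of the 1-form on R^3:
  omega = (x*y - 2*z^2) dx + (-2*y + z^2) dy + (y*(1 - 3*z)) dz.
d(omega) = (-x) dx ∧ dy + (4*z) dx ∧ dz + (1 - 5*z) dy ∧ dz

For a 1-form omega = sum_i f_i dx_i, the exterior derivative is
  d(omega) = sum_{i < j} (∂f_j/∂x_i - ∂f_i/∂x_j) dx_i ∧ dx_j.
  coefficient of dx ∧ dy: ∂f_2/∂x - ∂f_1/∂y = ∂(-2*y + z^2)/∂x - ∂(x*y - 2*z^2)/∂y = -x
  coefficient of dx ∧ dz: ∂f_3/∂x - ∂f_1/∂z = ∂(y*(1 - 3*z))/∂x - ∂(x*y - 2*z^2)/∂z = 4*z
  coefficient of dy ∧ dz: ∂f_3/∂y - ∂f_2/∂z = ∂(y*(1 - 3*z))/∂y - ∂(-2*y + z^2)/∂z = 1 - 5*z
Assembling: d(omega) = (-x) dx ∧ dy + (4*z) dx ∧ dz + (1 - 5*z) dy ∧ dz.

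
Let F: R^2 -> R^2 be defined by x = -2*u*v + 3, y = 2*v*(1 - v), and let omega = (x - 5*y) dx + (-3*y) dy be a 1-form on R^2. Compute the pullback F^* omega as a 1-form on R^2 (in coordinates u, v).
F^* omega = (2*v*(2*u*v - 10*v^2 + 10*v - 3)) du + (4*u^2*v - 20*u*v^2 + 20*u*v - 6*u - 24*v^3 + 36*v^2 - 12*v) dv

Using F^*(f dg) = (f ∘ F) d(g ∘ F), substitute each coordinate x_i by F_i(u, v) in f_i, and replace dx_i by d F_i = (∂F_i/∂u) du + (∂F_i/∂v) dv.
  For the x component: f_1(F) = -2*u*v + 10*v^2 - 10*v + 3; d F_1 = (-2*v) du + (-2*u) dv
  For the y component: f_2(F) = 6*v*(v - 1); d F_2 = (0) du + (2 - 4*v) dv
Combining and collecting du, dv coefficients:
  coeff of du: 2*v*(2*u*v - 10*v^2 + 10*v - 3)
  coeff of dv: 4*u^2*v - 20*u*v^2 + 20*u*v - 6*u - 24*v^3 + 36*v^2 - 12*v
F^* omega = (2*v*(2*u*v - 10*v^2 + 10*v - 3)) du + (4*u^2*v - 20*u*v^2 + 20*u*v - 6*u - 24*v^3 + 36*v^2 - 12*v) dv.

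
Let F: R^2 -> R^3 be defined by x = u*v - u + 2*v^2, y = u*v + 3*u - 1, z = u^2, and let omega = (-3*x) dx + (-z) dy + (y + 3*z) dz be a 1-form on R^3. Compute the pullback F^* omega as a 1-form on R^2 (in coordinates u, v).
F^* omega = (6*u^3 + u^2*v + 3*u^2 - 3*u*v^2 + 6*u*v - 5*u - 6*v^3 + 6*v^2) du + (-u^3 - 3*u^2*v + 3*u^2 - 18*u*v^2 + 12*u*v - 24*v^3) dv

Using F^*(f dg) = (f ∘ F) d(g ∘ F), substitute each coordinate x_i by F_i(u, v) in f_i, and replace dx_i by d F_i = (∂F_i/∂u) du + (∂F_i/∂v) dv.
  For the x component: f_1(F) = -3*u*v + 3*u - 6*v^2; d F_1 = (v - 1) du + (u + 4*v) dv
  For the y component: f_2(F) = -u^2; d F_2 = (v + 3) du + (u) dv
  For the z component: f_3(F) = 3*u^2 + u*v + 3*u - 1; d F_3 = (2*u) du + (0) dv
Combining and collecting du, dv coefficients:
  coeff of du: 6*u^3 + u^2*v + 3*u^2 - 3*u*v^2 + 6*u*v - 5*u - 6*v^3 + 6*v^2
  coeff of dv: -u^3 - 3*u^2*v + 3*u^2 - 18*u*v^2 + 12*u*v - 24*v^3
F^* omega = (6*u^3 + u^2*v + 3*u^2 - 3*u*v^2 + 6*u*v - 5*u - 6*v^3 + 6*v^2) du + (-u^3 - 3*u^2*v + 3*u^2 - 18*u*v^2 + 12*u*v - 24*v^3) dv.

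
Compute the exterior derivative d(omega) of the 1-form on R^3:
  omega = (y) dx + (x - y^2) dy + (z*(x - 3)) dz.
d(omega) = (z) dx ∧ dz

For a 1-form omega = sum_i f_i dx_i, the exterior derivative is
  d(omega) = sum_{i < j} (∂f_j/∂x_i - ∂f_i/∂x_j) dx_i ∧ dx_j.
  coefficient of dx ∧ dz: ∂f_3/∂x - ∂f_1/∂z = ∂(z*(x - 3))/∂x - ∂(y)/∂z = z
Assembling: d(omega) = (z) dx ∧ dz.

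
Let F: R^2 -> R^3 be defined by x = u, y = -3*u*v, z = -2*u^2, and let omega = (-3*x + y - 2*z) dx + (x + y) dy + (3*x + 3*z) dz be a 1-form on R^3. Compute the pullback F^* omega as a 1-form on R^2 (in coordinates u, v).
F^* omega = (u*(24*u^2 - 8*u + 9*v^2 - 6*v - 3)) du + (u^2*(9*v - 3)) dv

Using F^*(f dg) = (f ∘ F) d(g ∘ F), substitute each coordinate x_i by F_i(u, v) in f_i, and replace dx_i by d F_i = (∂F_i/∂u) du + (∂F_i/∂v) dv.
  For the x component: f_1(F) = u*(4*u - 3*v - 3); d F_1 = (1) du + (0) dv
  For the y component: f_2(F) = u*(1 - 3*v); d F_2 = (-3*v) du + (-3*u) dv
  For the z component: f_3(F) = 3*u*(1 - 2*u); d F_3 = (-4*u) du + (0) dv
Combining and collecting du, dv coefficients:
  coeff of du: u*(24*u^2 - 8*u + 9*v^2 - 6*v - 3)
  coeff of dv: u^2*(9*v - 3)
F^* omega = (u*(24*u^2 - 8*u + 9*v^2 - 6*v - 3)) du + (u^2*(9*v - 3)) dv.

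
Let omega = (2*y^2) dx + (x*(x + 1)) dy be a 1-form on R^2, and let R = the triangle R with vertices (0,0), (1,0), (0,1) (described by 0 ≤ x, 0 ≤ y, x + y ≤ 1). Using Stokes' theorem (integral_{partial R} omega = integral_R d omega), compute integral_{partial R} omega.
integral_(partial R) omega = 1/6

Stokes: integral_partial_R omega = integral_R d omega with d omega = (∂Q/∂x - ∂P/∂y) dx ∧ dy.
  ∂Q/∂x = 2*x + 1
  ∂P/∂y = 4*y
  integrand = ∂Q/∂x - ∂P/∂y = 2*x - 4*y + 1.
Integrating over R: integral_0^1 integral_0^{1-x} (2*x - 4*y + 1) dy dx = 1/6.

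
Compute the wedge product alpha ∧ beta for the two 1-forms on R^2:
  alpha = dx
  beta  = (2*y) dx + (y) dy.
alpha ∧ beta = (y) dx ∧ dy

Distribute the wedge, using dx_i ∧ dx_j = -dx_j ∧ dx_i and dx_i ∧ dx_i = 0. For each pair (i, j) with i < j, the coefficient of dx_i ∧ dx_j in alpha ∧ beta is (alpha_i * beta_j - alpha_j * beta_i). Collecting: alpha ∧ beta = (y) dx ∧ dy.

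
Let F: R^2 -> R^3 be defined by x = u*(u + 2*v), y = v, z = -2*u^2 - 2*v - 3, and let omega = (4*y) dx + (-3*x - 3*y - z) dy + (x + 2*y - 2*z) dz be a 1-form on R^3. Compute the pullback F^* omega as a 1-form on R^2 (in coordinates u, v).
F^* omega = (-20*u^3 - 8*u^2*v - 16*u*v - 24*u + 8*v^2) du + (-11*u^2 - 2*u*v - 13*v - 9) dv

Using F^*(f dg) = (f ∘ F) d(g ∘ F), substitute each coordinate x_i by F_i(u, v) in f_i, and replace dx_i by d F_i = (∂F_i/∂u) du + (∂F_i/∂v) dv.
  For the x component: f_1(F) = 4*v; d F_1 = (2*u + 2*v) du + (2*u) dv
  For the y component: f_2(F) = -u^2 - 6*u*v - v + 3; d F_2 = (0) du + (1) dv
  For the z component: f_3(F) = 5*u^2 + 2*u*v + 6*v + 6; d F_3 = (-4*u) du + (-2) dv
Combining and collecting du, dv coefficients:
  coeff of du: -20*u^3 - 8*u^2*v - 16*u*v - 24*u + 8*v^2
  coeff of dv: -11*u^2 - 2*u*v - 13*v - 9
F^* omega = (-20*u^3 - 8*u^2*v - 16*u*v - 24*u + 8*v^2) du + (-11*u^2 - 2*u*v - 13*v - 9) dv.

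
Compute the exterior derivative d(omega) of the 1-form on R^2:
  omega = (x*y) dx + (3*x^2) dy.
d(omega) = (5*x) dx ∧ dy

For a 1-form omega = sum_i f_i dx_i, the exterior derivative is
  d(omega) = sum_{i < j} (∂f_j/∂x_i - ∂f_i/∂x_j) dx_i ∧ dx_j.
  coefficient of dx ∧ dy: ∂f_2/∂x - ∂f_1/∂y = ∂(3*x^2)/∂x - ∂(x*y)/∂y = 5*x
Assembling: d(omega) = (5*x) dx ∧ dy.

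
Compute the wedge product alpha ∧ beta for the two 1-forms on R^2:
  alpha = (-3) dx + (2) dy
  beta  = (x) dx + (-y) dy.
alpha ∧ beta = (-2*x + 3*y) dx ∧ dy

Distribute the wedge, using dx_i ∧ dx_j = -dx_j ∧ dx_i and dx_i ∧ dx_i = 0. For each pair (i, j) with i < j, the coefficient of dx_i ∧ dx_j in alpha ∧ beta is (alpha_i * beta_j - alpha_j * beta_i). Collecting: alpha ∧ beta = (-2*x + 3*y) dx ∧ dy.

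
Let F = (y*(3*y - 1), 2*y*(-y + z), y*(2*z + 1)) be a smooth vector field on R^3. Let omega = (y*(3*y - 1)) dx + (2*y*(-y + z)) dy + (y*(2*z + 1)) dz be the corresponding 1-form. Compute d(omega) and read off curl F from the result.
d(omega) = (-2*y + 2*z + 1) dy ∧ dz + (0) dz ∧ dx + (1 - 6*y) dx ∧ dy; curl F = (-2*y + 2*z + 1, 0, 1 - 6*y)

d omega = sum_{i<j} (∂f_j/∂x_i - ∂f_i/∂x_j) dx_i ∧ dx_j. Under the identification (dy ∧ dz, dz ∧ dx, dx ∧ dy) ↔ (e_x, e_y, e_z), the coefficients are exactly the components of curl F. Compute:
  ∂R/∂y - ∂Q/∂z = (2*z + 1) - (2*y) = -2*y + 2*z + 1
  ∂P/∂z - ∂R/∂x = (0) - (0) = 0
  ∂Q/∂x - ∂P/∂y = (0) - (6*y - 1) = 1 - 6*y.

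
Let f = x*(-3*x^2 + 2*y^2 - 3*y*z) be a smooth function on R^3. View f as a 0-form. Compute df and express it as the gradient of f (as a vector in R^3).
df = (-9*x^2 + 2*y^2 - 3*y*z) dx + (x*(4*y - 3*z)) dy + (-3*x*y) dz; grad f = (-9*x^2 + 2*y^2 - 3*y*z, x*(4*y - 3*z), -3*x*y)

For a 0-form f, d f = (∂f/∂x) dx + (∂f/∂y) dy + (∂f/∂z) dz. The components of the vector representation are exactly the entries of grad f in Cartesian coordinates:
  ∂f/∂x = -9*x^2 + 2*y^2 - 3*y*z
  ∂f/∂y = x*(4*y - 3*z)
  ∂f/∂z = -3*x*y.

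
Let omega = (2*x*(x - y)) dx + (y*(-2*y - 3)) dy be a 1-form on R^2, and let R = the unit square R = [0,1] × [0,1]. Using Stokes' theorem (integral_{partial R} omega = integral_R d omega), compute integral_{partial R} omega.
integral_(partial R) omega = 1

Stokes: integral_partial_R omega = integral_R d omega with d omega = (∂Q/∂x - ∂P/∂y) dx ∧ dy.
  ∂Q/∂x = 0
  ∂P/∂y = -2*x
  integrand = ∂Q/∂x - ∂P/∂y = 2*x.
Integrating over R: integral_0^1 integral_0^1 (2*x) dx dy = 1.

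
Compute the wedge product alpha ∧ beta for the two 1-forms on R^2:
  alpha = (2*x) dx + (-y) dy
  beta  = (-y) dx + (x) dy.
alpha ∧ beta = (2*x^2 - y^2) dx ∧ dy

Distribute the wedge, using dx_i ∧ dx_j = -dx_j ∧ dx_i and dx_i ∧ dx_i = 0. For each pair (i, j) with i < j, the coefficient of dx_i ∧ dx_j in alpha ∧ beta is (alpha_i * beta_j - alpha_j * beta_i). Collecting: alpha ∧ beta = (2*x^2 - y^2) dx ∧ dy.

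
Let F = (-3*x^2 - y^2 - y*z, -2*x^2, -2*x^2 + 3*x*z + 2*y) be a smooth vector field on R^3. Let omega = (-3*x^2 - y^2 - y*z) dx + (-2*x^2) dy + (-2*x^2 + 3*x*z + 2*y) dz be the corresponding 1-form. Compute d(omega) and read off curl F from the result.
d(omega) = (2) dy ∧ dz + (4*x - y - 3*z) dz ∧ dx + (-4*x + 2*y + z) dx ∧ dy; curl F = (2, 4*x - y - 3*z, -4*x + 2*y + z)

d omega = sum_{i<j} (∂f_j/∂x_i - ∂f_i/∂x_j) dx_i ∧ dx_j. Under the identification (dy ∧ dz, dz ∧ dx, dx ∧ dy) ↔ (e_x, e_y, e_z), the coefficients are exactly the components of curl F. Compute:
  ∂R/∂y - ∂Q/∂z = (2) - (0) = 2
  ∂P/∂z - ∂R/∂x = (-y) - (-4*x + 3*z) = 4*x - y - 3*z
  ∂Q/∂x - ∂P/∂y = (-4*x) - (-2*y - z) = -4*x + 2*y + z.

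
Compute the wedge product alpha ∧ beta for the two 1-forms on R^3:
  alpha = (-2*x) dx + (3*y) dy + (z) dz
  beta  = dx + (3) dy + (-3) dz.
alpha ∧ beta = (-6*x - 3*y) dx ∧ dy + (6*x - z) dx ∧ dz + (-9*y - 3*z) dy ∧ dz

Distribute the wedge, using dx_i ∧ dx_j = -dx_j ∧ dx_i and dx_i ∧ dx_i = 0. For each pair (i, j) with i < j, the coefficient of dx_i ∧ dx_j in alpha ∧ beta is (alpha_i * beta_j - alpha_j * beta_i). Collecting: alpha ∧ beta = (-6*x - 3*y) dx ∧ dy + (6*x - z) dx ∧ dz + (-9*y - 3*z) dy ∧ dz.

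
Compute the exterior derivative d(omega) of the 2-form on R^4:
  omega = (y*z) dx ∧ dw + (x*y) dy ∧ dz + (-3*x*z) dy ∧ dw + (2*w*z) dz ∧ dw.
d(omega) = (-4*z) dx ∧ dy ∧ dw + (-y) dx ∧ dz ∧ dw + (y) dx ∧ dy ∧ dz + (3*x) dy ∧ dz ∧ dw

For a 2-form omega = sum_{i<j} g_{ij} dx_i ∧ dx_j, the exterior derivative is
  d(omega) = sum_{i<j} d(g_{ij}) ∧ dx_i ∧ dx_j = sum_{i<j, k} (∂g_{ij}/∂x_k) dx_k ∧ dx_i ∧ dx_j.
Expand each term, using dx_k ∧ dx_i ∧ dx_j = sgn(permutation) dx_{(a)} ∧ dx_{(b)} ∧ dx_{(c)} with (a < b < c) sorted:
  d(y*z) includes (∂/∂y)(y*z) dy = (z) dy, which multiplied by dx ∧ dw gives (-z) dx ∧ dy ∧ dw
  d(y*z) includes (∂/∂z)(y*z) dz = (y) dz, which multiplied by dx ∧ dw gives (-y) dx ∧ dz ∧ dw
  d(x*y) includes (∂/∂x)(x*y) dx = (y) dx, which multiplied by dy ∧ dz gives (y) dx ∧ dy ∧ dz
  d(-3*x*z) includes (∂/∂x)(-3*x*z) dx = (-3*z) dx, which multiplied by dy ∧ dw gives (-3*z) dx ∧ dy ∧ dw
  d(-3*x*z) includes (∂/∂z)(-3*x*z) dz = (-3*x) dz, which multiplied by dy ∧ dw gives (3*x) dy ∧ dz ∧ dw
Collecting like 3-forms: d(omega) = (-4*z) dx ∧ dy ∧ dw + (-y) dx ∧ dz ∧ dw + (y) dx ∧ dy ∧ dz + (3*x) dy ∧ dz ∧ dw.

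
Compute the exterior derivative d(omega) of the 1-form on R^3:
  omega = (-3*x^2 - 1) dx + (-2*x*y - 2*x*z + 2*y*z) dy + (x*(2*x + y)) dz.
d(omega) = (-2*y - 2*z) dx ∧ dy + (4*x + y) dx ∧ dz + (3*x - 2*y) dy ∧ dz

For a 1-form omega = sum_i f_i dx_i, the exterior derivative is
  d(omega) = sum_{i < j} (∂f_j/∂x_i - ∂f_i/∂x_j) dx_i ∧ dx_j.
  coefficient of dx ∧ dy: ∂f_2/∂x - ∂f_1/∂y = ∂(-2*x*y - 2*x*z + 2*y*z)/∂x - ∂(-3*x^2 - 1)/∂y = -2*y - 2*z
  coefficient of dx ∧ dz: ∂f_3/∂x - ∂f_1/∂z = ∂(x*(2*x + y))/∂x - ∂(-3*x^2 - 1)/∂z = 4*x + y
  coefficient of dy ∧ dz: ∂f_3/∂y - ∂f_2/∂z = ∂(x*(2*x + y))/∂y - ∂(-2*x*y - 2*x*z + 2*y*z)/∂z = 3*x - 2*y
Assembling: d(omega) = (-2*y - 2*z) dx ∧ dy + (4*x + y) dx ∧ dz + (3*x - 2*y) dy ∧ dz.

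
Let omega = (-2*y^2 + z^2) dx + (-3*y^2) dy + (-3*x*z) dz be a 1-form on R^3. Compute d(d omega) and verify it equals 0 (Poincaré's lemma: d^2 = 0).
d(d omega) = 0

Step 1: d omega = sum_{i<j} (∂f_j/∂x_i - ∂f_i/∂x_j) dx_i ∧ dx_j:
  coeff of dx ∧ dy: 4*y
  coeff of dx ∧ dz: -5*z
  coeff of dy ∧ dz: 0
Step 2: Apply d again to each 2-form coefficient. The only possible 3-form in R^3 is dx ∧ dy ∧ dz, with coefficient
  ∂(coeff of dy∧dz)/∂x - ∂(coeff of dx∧dz)/∂y + ∂(coeff of dx∧dy)/∂z
  = ∂/∂x (0) - ∂/∂y (-5*z) + ∂/∂z (4*y).
Each of these terms simplifies to sums of mixed partials that cancel in pairs. The result is 0 (by equality of mixed partials for smooth functions — Schwarz / Clairaut).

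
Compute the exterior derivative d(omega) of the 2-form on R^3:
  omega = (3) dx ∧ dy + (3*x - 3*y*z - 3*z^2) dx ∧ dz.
d(omega) = (3*z) dx ∧ dy ∧ dz

For a 2-form omega = sum_{i<j} g_{ij} dx_i ∧ dx_j, the exterior derivative is
  d(omega) = sum_{i<j} d(g_{ij}) ∧ dx_i ∧ dx_j = sum_{i<j, k} (∂g_{ij}/∂x_k) dx_k ∧ dx_i ∧ dx_j.
Expand each term, using dx_k ∧ dx_i ∧ dx_j = sgn(permutation) dx_{(a)} ∧ dx_{(b)} ∧ dx_{(c)} with (a < b < c) sorted:
  d(3*x - 3*y*z - 3*z^2) includes (∂/∂y)(3*x - 3*y*z - 3*z^2) dy = (-3*z) dy, which multiplied by dx ∧ dz gives (3*z) dx ∧ dy ∧ dz
Collecting like 3-forms: d(omega) = (3*z) dx ∧ dy ∧ dz.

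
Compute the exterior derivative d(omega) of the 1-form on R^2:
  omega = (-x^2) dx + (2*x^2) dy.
d(omega) = (4*x) dx ∧ dy

For a 1-form omega = sum_i f_i dx_i, the exterior derivative is
  d(omega) = sum_{i < j} (∂f_j/∂x_i - ∂f_i/∂x_j) dx_i ∧ dx_j.
  coefficient of dx ∧ dy: ∂f_2/∂x - ∂f_1/∂y = ∂(2*x^2)/∂x - ∂(-x^2)/∂y = 4*x
Assembling: d(omega) = (4*x) dx ∧ dy.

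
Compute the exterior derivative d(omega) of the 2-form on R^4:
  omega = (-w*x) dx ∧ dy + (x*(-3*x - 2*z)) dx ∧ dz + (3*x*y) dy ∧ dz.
d(omega) = (-x) dx ∧ dy ∧ dw + (3*y) dx ∧ dy ∧ dz

For a 2-form omega = sum_{i<j} g_{ij} dx_i ∧ dx_j, the exterior derivative is
  d(omega) = sum_{i<j} d(g_{ij}) ∧ dx_i ∧ dx_j = sum_{i<j, k} (∂g_{ij}/∂x_k) dx_k ∧ dx_i ∧ dx_j.
Expand each term, using dx_k ∧ dx_i ∧ dx_j = sgn(permutation) dx_{(a)} ∧ dx_{(b)} ∧ dx_{(c)} with (a < b < c) sorted:
  d(-w*x) includes (∂/∂w)(-w*x) dw = (-x) dw, which multiplied by dx ∧ dy gives (-x) dx ∧ dy ∧ dw
  d(3*x*y) includes (∂/∂x)(3*x*y) dx = (3*y) dx, which multiplied by dy ∧ dz gives (3*y) dx ∧ dy ∧ dz
Collecting like 3-forms: d(omega) = (-x) dx ∧ dy ∧ dw + (3*y) dx ∧ dy ∧ dz.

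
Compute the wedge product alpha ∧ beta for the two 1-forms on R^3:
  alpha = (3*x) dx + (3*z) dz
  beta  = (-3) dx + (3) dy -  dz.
alpha ∧ beta = (9*x) dx ∧ dy + (-3*x + 9*z) dx ∧ dz + (-9*z) dy ∧ dz

Distribute the wedge, using dx_i ∧ dx_j = -dx_j ∧ dx_i and dx_i ∧ dx_i = 0. For each pair (i, j) with i < j, the coefficient of dx_i ∧ dx_j in alpha ∧ beta is (alpha_i * beta_j - alpha_j * beta_i). Collecting: alpha ∧ beta = (9*x) dx ∧ dy + (-3*x + 9*z) dx ∧ dz + (-9*z) dy ∧ dz.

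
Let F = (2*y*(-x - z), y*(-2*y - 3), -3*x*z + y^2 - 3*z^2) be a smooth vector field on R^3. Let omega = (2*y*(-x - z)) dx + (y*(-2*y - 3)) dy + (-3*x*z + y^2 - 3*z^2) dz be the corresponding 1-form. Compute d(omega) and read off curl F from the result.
d(omega) = (2*y) dy ∧ dz + (-2*y + 3*z) dz ∧ dx + (2*x + 2*z) dx ∧ dy; curl F = (2*y, -2*y + 3*z, 2*x + 2*z)

d omega = sum_{i<j} (∂f_j/∂x_i - ∂f_i/∂x_j) dx_i ∧ dx_j. Under the identification (dy ∧ dz, dz ∧ dx, dx ∧ dy) ↔ (e_x, e_y, e_z), the coefficients are exactly the components of curl F. Compute:
  ∂R/∂y - ∂Q/∂z = (2*y) - (0) = 2*y
  ∂P/∂z - ∂R/∂x = (-2*y) - (-3*z) = -2*y + 3*z
  ∂Q/∂x - ∂P/∂y = (0) - (-2*x - 2*z) = 2*x + 2*z.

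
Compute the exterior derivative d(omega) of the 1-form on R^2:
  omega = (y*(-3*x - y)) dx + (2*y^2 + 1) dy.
d(omega) = (3*x + 2*y) dx ∧ dy

For a 1-form omega = sum_i f_i dx_i, the exterior derivative is
  d(omega) = sum_{i < j} (∂f_j/∂x_i - ∂f_i/∂x_j) dx_i ∧ dx_j.
  coefficient of dx ∧ dy: ∂f_2/∂x - ∂f_1/∂y = ∂(2*y^2 + 1)/∂x - ∂(y*(-3*x - y))/∂y = 3*x + 2*y
Assembling: d(omega) = (3*x + 2*y) dx ∧ dy.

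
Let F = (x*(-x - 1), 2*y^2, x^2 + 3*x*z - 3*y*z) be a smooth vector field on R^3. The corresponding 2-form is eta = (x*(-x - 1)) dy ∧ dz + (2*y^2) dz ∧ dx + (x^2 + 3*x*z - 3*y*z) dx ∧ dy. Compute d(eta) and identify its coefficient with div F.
d(eta) = (x + y - 1) dx ∧ dy ∧ dz; div F = x + y - 1

For a 2-form in R^3 of the form above, applying d gives a 3-form with coefficient ∂P/∂x + ∂Q/∂y + ∂R/∂z:
  ∂P/∂x = -2*x - 1
  ∂Q/∂y = 4*y
  ∂R/∂z = 3*x - 3*y
Sum = x + y - 1, which is exactly div F.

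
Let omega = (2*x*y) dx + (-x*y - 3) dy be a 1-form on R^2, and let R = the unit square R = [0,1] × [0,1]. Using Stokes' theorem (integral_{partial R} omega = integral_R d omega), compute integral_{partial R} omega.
integral_(partial R) omega = -3/2

Stokes: integral_partial_R omega = integral_R d omega with d omega = (∂Q/∂x - ∂P/∂y) dx ∧ dy.
  ∂Q/∂x = -y
  ∂P/∂y = 2*x
  integrand = ∂Q/∂x - ∂P/∂y = -2*x - y.
Integrating over R: integral_0^1 integral_0^1 (-2*x - y) dx dy = -3/2.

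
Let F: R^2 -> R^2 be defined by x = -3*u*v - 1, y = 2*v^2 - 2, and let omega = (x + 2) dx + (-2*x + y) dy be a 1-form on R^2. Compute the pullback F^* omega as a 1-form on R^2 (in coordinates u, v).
F^* omega = (3*v*(3*u*v - 1)) du + (9*u^2*v + 24*u*v^2 - 3*u + 8*v^3) dv

Using F^*(f dg) = (f ∘ F) d(g ∘ F), substitute each coordinate x_i by F_i(u, v) in f_i, and replace dx_i by d F_i = (∂F_i/∂u) du + (∂F_i/∂v) dv.
  For the x component: f_1(F) = -3*u*v + 1; d F_1 = (-3*v) du + (-3*u) dv
  For the y component: f_2(F) = 2*v*(3*u + v); d F_2 = (0) du + (4*v) dv
Combining and collecting du, dv coefficients:
  coeff of du: 3*v*(3*u*v - 1)
  coeff of dv: 9*u^2*v + 24*u*v^2 - 3*u + 8*v^3
F^* omega = (3*v*(3*u*v - 1)) du + (9*u^2*v + 24*u*v^2 - 3*u + 8*v^3) dv.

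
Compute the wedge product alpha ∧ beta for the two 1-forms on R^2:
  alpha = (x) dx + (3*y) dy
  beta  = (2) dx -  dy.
alpha ∧ beta = (-x - 6*y) dx ∧ dy

Distribute the wedge, using dx_i ∧ dx_j = -dx_j ∧ dx_i and dx_i ∧ dx_i = 0. For each pair (i, j) with i < j, the coefficient of dx_i ∧ dx_j in alpha ∧ beta is (alpha_i * beta_j - alpha_j * beta_i). Collecting: alpha ∧ beta = (-x - 6*y) dx ∧ dy.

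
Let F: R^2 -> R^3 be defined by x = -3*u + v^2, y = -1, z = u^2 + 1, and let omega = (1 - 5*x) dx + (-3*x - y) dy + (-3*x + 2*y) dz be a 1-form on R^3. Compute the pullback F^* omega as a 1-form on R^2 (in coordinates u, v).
F^* omega = (18*u^2 - 6*u*v^2 - 49*u + 15*v^2 - 3) du + (2*v*(15*u - 5*v^2 + 1)) dv

Using F^*(f dg) = (f ∘ F) d(g ∘ F), substitute each coordinate x_i by F_i(u, v) in f_i, and replace dx_i by d F_i = (∂F_i/∂u) du + (∂F_i/∂v) dv.
  For the x component: f_1(F) = 15*u - 5*v^2 + 1; d F_1 = (-3) du + (2*v) dv
  For the y component: f_2(F) = 9*u - 3*v^2 + 1; d F_2 = (0) du + (0) dv
  For the z component: f_3(F) = 9*u - 3*v^2 - 2; d F_3 = (2*u) du + (0) dv
Combining and collecting du, dv coefficients:
  coeff of du: 18*u^2 - 6*u*v^2 - 49*u + 15*v^2 - 3
  coeff of dv: 2*v*(15*u - 5*v^2 + 1)
F^* omega = (18*u^2 - 6*u*v^2 - 49*u + 15*v^2 - 3) du + (2*v*(15*u - 5*v^2 + 1)) dv.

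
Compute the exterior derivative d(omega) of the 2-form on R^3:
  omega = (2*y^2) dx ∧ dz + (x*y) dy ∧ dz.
d(omega) = (-3*y) dx ∧ dy ∧ dz

For a 2-form omega = sum_{i<j} g_{ij} dx_i ∧ dx_j, the exterior derivative is
  d(omega) = sum_{i<j} d(g_{ij}) ∧ dx_i ∧ dx_j = sum_{i<j, k} (∂g_{ij}/∂x_k) dx_k ∧ dx_i ∧ dx_j.
Expand each term, using dx_k ∧ dx_i ∧ dx_j = sgn(permutation) dx_{(a)} ∧ dx_{(b)} ∧ dx_{(c)} with (a < b < c) sorted:
  d(2*y^2) includes (∂/∂y)(2*y^2) dy = (4*y) dy, which multiplied by dx ∧ dz gives (-4*y) dx ∧ dy ∧ dz
  d(x*y) includes (∂/∂x)(x*y) dx = (y) dx, which multiplied by dy ∧ dz gives (y) dx ∧ dy ∧ dz
Collecting like 3-forms: d(omega) = (-3*y) dx ∧ dy ∧ dz.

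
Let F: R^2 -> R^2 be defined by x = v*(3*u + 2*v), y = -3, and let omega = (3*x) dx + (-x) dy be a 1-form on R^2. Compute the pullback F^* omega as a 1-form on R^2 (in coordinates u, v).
F^* omega = (v^2*(27*u + 18*v)) du + (3*v*(9*u^2 + 18*u*v + 8*v^2)) dv

Using F^*(f dg) = (f ∘ F) d(g ∘ F), substitute each coordinate x_i by F_i(u, v) in f_i, and replace dx_i by d F_i = (∂F_i/∂u) du + (∂F_i/∂v) dv.
  For the x component: f_1(F) = 3*v*(3*u + 2*v); d F_1 = (3*v) du + (3*u + 4*v) dv
  For the y component: f_2(F) = v*(-3*u - 2*v); d F_2 = (0) du + (0) dv
Combining and collecting du, dv coefficients:
  coeff of du: v^2*(27*u + 18*v)
  coeff of dv: 3*v*(9*u^2 + 18*u*v + 8*v^2)
F^* omega = (v^2*(27*u + 18*v)) du + (3*v*(9*u^2 + 18*u*v + 8*v^2)) dv.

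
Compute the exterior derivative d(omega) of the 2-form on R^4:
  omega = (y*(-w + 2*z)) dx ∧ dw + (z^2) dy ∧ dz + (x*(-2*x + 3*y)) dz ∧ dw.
d(omega) = (w - 2*z) dx ∧ dy ∧ dw + (-4*x + y) dx ∧ dz ∧ dw + (3*x) dy ∧ dz ∧ dw

For a 2-form omega = sum_{i<j} g_{ij} dx_i ∧ dx_j, the exterior derivative is
  d(omega) = sum_{i<j} d(g_{ij}) ∧ dx_i ∧ dx_j = sum_{i<j, k} (∂g_{ij}/∂x_k) dx_k ∧ dx_i ∧ dx_j.
Expand each term, using dx_k ∧ dx_i ∧ dx_j = sgn(permutation) dx_{(a)} ∧ dx_{(b)} ∧ dx_{(c)} with (a < b < c) sorted:
  d(y*(-w + 2*z)) includes (∂/∂y)(y*(-w + 2*z)) dy = (-w + 2*z) dy, which multiplied by dx ∧ dw gives (w - 2*z) dx ∧ dy ∧ dw
  d(y*(-w + 2*z)) includes (∂/∂z)(y*(-w + 2*z)) dz = (2*y) dz, which multiplied by dx ∧ dw gives (-2*y) dx ∧ dz ∧ dw
  d(x*(-2*x + 3*y)) includes (∂/∂x)(x*(-2*x + 3*y)) dx = (-4*x + 3*y) dx, which multiplied by dz ∧ dw gives (-4*x + 3*y) dx ∧ dz ∧ dw
  d(x*(-2*x + 3*y)) includes (∂/∂y)(x*(-2*x + 3*y)) dy = (3*x) dy, which multiplied by dz ∧ dw gives (3*x) dy ∧ dz ∧ dw
Collecting like 3-forms: d(omega) = (w - 2*z) dx ∧ dy ∧ dw + (-4*x + y) dx ∧ dz ∧ dw + (3*x) dy ∧ dz ∧ dw.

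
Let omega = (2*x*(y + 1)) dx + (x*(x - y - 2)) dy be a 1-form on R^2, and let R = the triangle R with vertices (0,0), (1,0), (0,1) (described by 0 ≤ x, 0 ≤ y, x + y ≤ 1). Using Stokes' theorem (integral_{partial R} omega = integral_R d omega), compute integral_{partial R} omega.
integral_(partial R) omega = -7/6

Stokes: integral_partial_R omega = integral_R d omega with d omega = (∂Q/∂x - ∂P/∂y) dx ∧ dy.
  ∂Q/∂x = 2*x - y - 2
  ∂P/∂y = 2*x
  integrand = ∂Q/∂x - ∂P/∂y = -y - 2.
Integrating over R: integral_0^1 integral_0^{1-x} (-y - 2) dy dx = -7/6.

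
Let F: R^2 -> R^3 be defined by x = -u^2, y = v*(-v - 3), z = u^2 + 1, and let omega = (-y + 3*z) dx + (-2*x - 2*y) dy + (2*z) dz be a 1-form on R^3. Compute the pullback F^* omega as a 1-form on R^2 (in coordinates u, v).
F^* omega = (2*u*(-u^2 - v^2 - 3*v - 1)) du + (-4*u^2*v - 6*u^2 - 4*v^3 - 18*v^2 - 18*v) dv

Using F^*(f dg) = (f ∘ F) d(g ∘ F), substitute each coordinate x_i by F_i(u, v) in f_i, and replace dx_i by d F_i = (∂F_i/∂u) du + (∂F_i/∂v) dv.
  For the x component: f_1(F) = 3*u^2 + v^2 + 3*v + 3; d F_1 = (-2*u) du + (0) dv
  For the y component: f_2(F) = 2*u^2 + 2*v^2 + 6*v; d F_2 = (0) du + (-2*v - 3) dv
  For the z component: f_3(F) = 2*u^2 + 2; d F_3 = (2*u) du + (0) dv
Combining and collecting du, dv coefficients:
  coeff of du: 2*u*(-u^2 - v^2 - 3*v - 1)
  coeff of dv: -4*u^2*v - 6*u^2 - 4*v^3 - 18*v^2 - 18*v
F^* omega = (2*u*(-u^2 - v^2 - 3*v - 1)) du + (-4*u^2*v - 6*u^2 - 4*v^3 - 18*v^2 - 18*v) dv.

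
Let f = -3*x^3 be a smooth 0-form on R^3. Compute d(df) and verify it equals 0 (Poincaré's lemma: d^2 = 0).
d(df) = 0

Step 1: df = sum_i (∂f/∂x_i) dx_i = (-9*x^2) dx + (0) dy + (0) dz.
Step 2: Apply d again. Using the 1-form formula, the coefficient of dx ∧ dy in d(df) is ∂^2 f/∂x ∂y - ∂^2 f/∂y ∂x = (0) - (0) = 0 (equality of mixed partials for smooth f).
Similarly for dx ∧ dz and dy ∧ dz — all coefficients vanish. So d(df) = 0.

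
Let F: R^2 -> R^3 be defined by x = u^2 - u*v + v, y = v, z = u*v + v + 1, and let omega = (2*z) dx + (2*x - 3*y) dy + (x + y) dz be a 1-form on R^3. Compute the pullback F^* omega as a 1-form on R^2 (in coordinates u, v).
F^* omega = (5*u^2*v - 3*u*v^2 + 4*u*v + 4*u - 2*v) du + (u^3 - 3*u^2*v + 3*u^2 - u*v - 2*u + 3*v + 2) dv

Using F^*(f dg) = (f ∘ F) d(g ∘ F), substitute each coordinate x_i by F_i(u, v) in f_i, and replace dx_i by d F_i = (∂F_i/∂u) du + (∂F_i/∂v) dv.
  For the x component: f_1(F) = 2*u*v + 2*v + 2; d F_1 = (2*u - v) du + (1 - u) dv
  For the y component: f_2(F) = 2*u^2 - 2*u*v - v; d F_2 = (0) du + (1) dv
  For the z component: f_3(F) = u^2 - u*v + 2*v; d F_3 = (v) du + (u + 1) dv
Combining and collecting du, dv coefficients:
  coeff of du: 5*u^2*v - 3*u*v^2 + 4*u*v + 4*u - 2*v
  coeff of dv: u^3 - 3*u^2*v + 3*u^2 - u*v - 2*u + 3*v + 2
F^* omega = (5*u^2*v - 3*u*v^2 + 4*u*v + 4*u - 2*v) du + (u^3 - 3*u^2*v + 3*u^2 - u*v - 2*u + 3*v + 2) dv.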